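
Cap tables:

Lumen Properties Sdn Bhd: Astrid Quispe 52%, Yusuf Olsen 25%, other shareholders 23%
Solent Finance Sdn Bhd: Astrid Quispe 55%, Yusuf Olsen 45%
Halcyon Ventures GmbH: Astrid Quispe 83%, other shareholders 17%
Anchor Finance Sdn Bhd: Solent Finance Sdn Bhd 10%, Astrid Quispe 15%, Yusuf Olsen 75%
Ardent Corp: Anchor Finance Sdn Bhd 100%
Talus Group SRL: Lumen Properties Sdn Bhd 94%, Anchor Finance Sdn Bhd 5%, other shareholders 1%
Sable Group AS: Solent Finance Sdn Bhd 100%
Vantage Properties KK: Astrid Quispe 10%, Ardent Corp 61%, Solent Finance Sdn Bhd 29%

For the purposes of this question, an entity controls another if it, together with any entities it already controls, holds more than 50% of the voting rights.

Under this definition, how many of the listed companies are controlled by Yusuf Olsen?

3

Yusuf holds 75% of Anchor, so Yusuf controls Anchor.
Anchor holds 100% of Ardent, so Yusuf controls Ardent.
Ardent holds 61% of Vantage, so Yusuf controls Vantage.
No other company's threshold is met.
Yusuf controls 3 companies.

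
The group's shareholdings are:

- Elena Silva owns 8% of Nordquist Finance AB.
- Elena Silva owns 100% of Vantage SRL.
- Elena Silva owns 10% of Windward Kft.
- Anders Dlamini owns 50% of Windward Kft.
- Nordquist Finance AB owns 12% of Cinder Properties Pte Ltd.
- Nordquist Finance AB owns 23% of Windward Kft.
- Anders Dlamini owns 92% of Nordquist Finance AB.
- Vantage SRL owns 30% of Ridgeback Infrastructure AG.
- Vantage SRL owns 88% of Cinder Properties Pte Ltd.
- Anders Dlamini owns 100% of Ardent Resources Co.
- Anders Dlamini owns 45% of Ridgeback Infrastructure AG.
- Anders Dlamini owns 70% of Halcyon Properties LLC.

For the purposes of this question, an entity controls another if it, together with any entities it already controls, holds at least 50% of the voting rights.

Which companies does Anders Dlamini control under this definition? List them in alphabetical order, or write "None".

Anders holds 92% of Nordquist, so Anders controls Nordquist.
Anders and Nordquist together hold 50% + 23% = 73% of Windward, so Anders controls Windward.
Anders holds 100% of Ardent, so Anders controls Ardent.
Anders holds 70% of Halcyon, so Anders controls Halcyon.
No other company's threshold is met.

Ardent Resources Co, Halcyon Properties LLC, Nordquist Finance AB, Windward Kft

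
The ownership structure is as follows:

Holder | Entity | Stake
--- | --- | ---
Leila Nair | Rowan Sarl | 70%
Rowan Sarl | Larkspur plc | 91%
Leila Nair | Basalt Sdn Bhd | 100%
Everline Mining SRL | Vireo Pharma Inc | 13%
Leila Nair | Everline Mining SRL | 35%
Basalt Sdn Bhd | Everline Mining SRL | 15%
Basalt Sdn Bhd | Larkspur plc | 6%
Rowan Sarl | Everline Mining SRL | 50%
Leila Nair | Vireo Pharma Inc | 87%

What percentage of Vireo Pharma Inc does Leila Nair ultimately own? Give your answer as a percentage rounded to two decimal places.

Leila reaches Vireo along 4 paths.
Direct stake: 87% = 87%.
Via Everline: 35% × 13% = 4.55%.
Via Rowan → Everline: 70% × 50% × 13% = 4.55%.
Via Basalt → Everline: 100% × 15% × 13% = 1.95%.
Total: 87% + 4.55% + 4.55% + 1.95% = 98.05%.

98.05%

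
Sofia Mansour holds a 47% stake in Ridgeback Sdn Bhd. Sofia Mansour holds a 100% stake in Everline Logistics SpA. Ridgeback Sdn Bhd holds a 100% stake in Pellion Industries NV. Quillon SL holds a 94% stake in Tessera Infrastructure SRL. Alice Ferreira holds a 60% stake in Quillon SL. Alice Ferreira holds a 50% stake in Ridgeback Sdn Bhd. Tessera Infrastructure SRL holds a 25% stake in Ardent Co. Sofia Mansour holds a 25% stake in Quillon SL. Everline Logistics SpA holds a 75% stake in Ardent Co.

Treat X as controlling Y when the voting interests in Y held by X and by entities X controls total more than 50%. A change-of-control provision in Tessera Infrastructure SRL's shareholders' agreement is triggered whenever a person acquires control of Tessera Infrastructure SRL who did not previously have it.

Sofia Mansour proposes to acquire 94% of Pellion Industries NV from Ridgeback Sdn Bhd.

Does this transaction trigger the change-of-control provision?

No

The purchase adds only to Sofia's holdings (Ridgeback's stake shrinks), so Sofia is the only person who could newly come to control Tessera.
Sofia holds 100% of Everline, so Sofia controls Everline.
Everline holds 75% of Ardent, so Sofia controls Ardent.
Neither Sofia nor any entity Sofia controls holds any voting interest in Tessera.
So before the transaction, Sofia does not control Tessera.
After the purchase, Sofia holds 94% of Pellion directly, and Ridgeback's stake falls to 6%.
Sofia holds 94% of Pellion, so Sofia controls Pellion.
After the transaction, neither Sofia nor any entity Sofia controls holds a voting interest in Tessera, so Sofia still does not control it.
No new person acquires control, so the clause is not triggered.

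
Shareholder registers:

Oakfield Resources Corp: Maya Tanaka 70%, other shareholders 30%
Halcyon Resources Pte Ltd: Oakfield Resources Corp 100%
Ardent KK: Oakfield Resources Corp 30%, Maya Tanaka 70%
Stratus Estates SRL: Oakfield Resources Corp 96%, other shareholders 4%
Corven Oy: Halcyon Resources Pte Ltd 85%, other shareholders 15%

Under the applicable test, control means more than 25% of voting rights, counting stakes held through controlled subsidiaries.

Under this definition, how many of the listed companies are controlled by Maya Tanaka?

Maya holds 70% of Oakfield, so Maya controls Oakfield.
Oakfield holds 100% of Halcyon, so Maya controls Halcyon.
Oakfield and Maya together hold 30% + 70% = 100% of Ardent, so Maya controls Ardent.
Oakfield holds 96% of Stratus, so Maya controls Stratus.
Halcyon holds 85% of Corven, so Maya controls Corven.
Maya controls 5 companies.

5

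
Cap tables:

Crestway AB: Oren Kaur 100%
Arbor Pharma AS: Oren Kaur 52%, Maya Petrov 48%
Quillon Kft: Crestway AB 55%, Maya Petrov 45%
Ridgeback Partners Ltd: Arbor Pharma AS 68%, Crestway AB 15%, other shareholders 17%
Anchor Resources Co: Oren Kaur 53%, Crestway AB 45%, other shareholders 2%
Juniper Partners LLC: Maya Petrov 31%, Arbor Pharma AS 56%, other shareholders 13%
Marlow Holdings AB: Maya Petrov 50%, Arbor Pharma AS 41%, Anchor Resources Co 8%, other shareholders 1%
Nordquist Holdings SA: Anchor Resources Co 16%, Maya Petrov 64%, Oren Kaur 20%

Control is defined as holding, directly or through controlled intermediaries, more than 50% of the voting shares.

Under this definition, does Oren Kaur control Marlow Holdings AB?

No

Oren holds 100% of Crestway, so Oren controls Crestway.
Oren holds 52% of Arbor, so Oren controls Arbor.
Crestway holds 55% of Quillon, so Oren controls Quillon.
Arbor and Crestway together hold 68% + 15% = 83% of Ridgeback, so Oren controls Ridgeback.
Oren and Crestway together hold 53% + 45% = 98% of Anchor, so Oren controls Anchor.
Arbor holds 56% of Juniper, so Oren controls Juniper.
In Marlow, Oren's side holds only 41% + 8% = 49%, not > 50%.
So Oren does not control Marlow.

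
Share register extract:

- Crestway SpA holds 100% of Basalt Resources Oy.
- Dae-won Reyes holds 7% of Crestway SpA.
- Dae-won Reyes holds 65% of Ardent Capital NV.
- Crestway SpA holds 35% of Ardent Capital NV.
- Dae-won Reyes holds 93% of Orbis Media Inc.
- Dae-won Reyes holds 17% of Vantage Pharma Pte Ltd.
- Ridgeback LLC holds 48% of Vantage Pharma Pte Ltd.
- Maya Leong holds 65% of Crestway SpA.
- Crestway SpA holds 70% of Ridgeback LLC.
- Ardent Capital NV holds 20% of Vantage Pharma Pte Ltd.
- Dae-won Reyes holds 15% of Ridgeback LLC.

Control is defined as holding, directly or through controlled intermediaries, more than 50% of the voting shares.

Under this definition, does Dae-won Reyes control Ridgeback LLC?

Dae-won holds 65% of Ardent, so Dae-won controls Ardent.
Dae-won holds 93% of Orbis, so Dae-won controls Orbis.
In Ridgeback, Dae-won's side holds only 15%, not > 50%.
So Dae-won does not control Ridgeback.

No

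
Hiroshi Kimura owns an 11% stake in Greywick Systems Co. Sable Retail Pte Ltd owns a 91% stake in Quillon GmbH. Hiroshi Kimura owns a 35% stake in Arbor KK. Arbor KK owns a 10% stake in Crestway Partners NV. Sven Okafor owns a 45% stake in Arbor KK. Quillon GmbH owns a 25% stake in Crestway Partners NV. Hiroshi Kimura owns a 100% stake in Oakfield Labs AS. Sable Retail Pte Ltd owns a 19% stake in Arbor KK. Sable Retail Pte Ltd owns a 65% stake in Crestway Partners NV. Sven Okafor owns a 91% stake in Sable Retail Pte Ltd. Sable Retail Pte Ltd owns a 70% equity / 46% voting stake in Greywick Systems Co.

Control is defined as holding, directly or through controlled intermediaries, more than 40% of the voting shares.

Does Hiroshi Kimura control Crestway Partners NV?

No

Hiroshi holds 100% of Oakfield, so Hiroshi controls Oakfield.
Neither Hiroshi nor any entity Hiroshi controls holds any voting interest in Crestway.
So Hiroshi does not control Crestway.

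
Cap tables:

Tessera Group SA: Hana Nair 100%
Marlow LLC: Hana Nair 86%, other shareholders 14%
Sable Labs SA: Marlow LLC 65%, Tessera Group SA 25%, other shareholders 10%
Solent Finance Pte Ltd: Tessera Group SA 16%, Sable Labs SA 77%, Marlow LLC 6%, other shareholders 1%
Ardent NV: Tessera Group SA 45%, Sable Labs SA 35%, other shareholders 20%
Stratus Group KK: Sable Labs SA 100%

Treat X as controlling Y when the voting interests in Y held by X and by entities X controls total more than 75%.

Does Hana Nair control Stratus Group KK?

Hana holds 86% of Marlow, so Hana controls Marlow.
Hana holds 100% of Tessera, so Hana controls Tessera.
Marlow and Tessera together hold 65% + 25% = 90% of Sable, so Hana controls Sable.
Sable holds 100% of Stratus, so Hana controls Stratus.

Yes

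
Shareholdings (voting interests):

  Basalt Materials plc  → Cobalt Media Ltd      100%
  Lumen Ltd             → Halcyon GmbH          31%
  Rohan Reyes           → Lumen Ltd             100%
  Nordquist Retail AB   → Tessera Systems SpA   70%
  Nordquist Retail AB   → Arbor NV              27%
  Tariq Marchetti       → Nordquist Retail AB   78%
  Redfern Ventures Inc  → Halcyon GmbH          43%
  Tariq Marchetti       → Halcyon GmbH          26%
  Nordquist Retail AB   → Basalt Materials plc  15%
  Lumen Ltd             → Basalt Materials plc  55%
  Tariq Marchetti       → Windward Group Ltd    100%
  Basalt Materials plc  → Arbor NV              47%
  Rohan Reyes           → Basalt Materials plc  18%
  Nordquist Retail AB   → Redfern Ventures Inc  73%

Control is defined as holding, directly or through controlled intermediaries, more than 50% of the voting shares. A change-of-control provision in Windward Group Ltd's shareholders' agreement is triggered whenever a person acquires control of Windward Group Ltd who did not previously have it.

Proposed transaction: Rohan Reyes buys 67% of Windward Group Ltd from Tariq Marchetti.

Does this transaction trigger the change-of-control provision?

The purchase adds only to Rohan's holdings (Tariq's stake shrinks), so Rohan is the only person who could newly come to control Windward.
Rohan holds 100% of Lumen, so Rohan controls Lumen.
Rohan and Lumen together hold 18% + 55% = 73% of Basalt, so Rohan controls Basalt.
Basalt holds 100% of Cobalt, so Rohan controls Cobalt.
Neither Rohan nor any entity Rohan controls holds any voting interest in Windward.
So before the transaction, Rohan does not control Windward.
After the purchase, Rohan holds 67% of Windward directly, and Tariq's stake falls to 33%.
Rohan holds 67% of Windward, so Rohan controls Windward.
Rohan did not control Windward before and does after, so the clause is triggered.

Yes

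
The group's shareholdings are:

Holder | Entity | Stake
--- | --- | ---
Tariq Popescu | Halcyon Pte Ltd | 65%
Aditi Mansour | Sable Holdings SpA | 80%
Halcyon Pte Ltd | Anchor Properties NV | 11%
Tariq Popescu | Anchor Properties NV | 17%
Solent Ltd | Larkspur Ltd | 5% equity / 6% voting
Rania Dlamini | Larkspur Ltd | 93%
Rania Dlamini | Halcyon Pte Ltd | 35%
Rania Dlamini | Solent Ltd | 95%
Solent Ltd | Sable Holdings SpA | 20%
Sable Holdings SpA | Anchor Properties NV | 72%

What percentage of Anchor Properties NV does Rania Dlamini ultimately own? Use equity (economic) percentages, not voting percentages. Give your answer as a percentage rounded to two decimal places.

Rania reaches Anchor along 2 paths.
Via Solent → Sable: 95% × 20% × 72% = 13.68%.
Via Halcyon: 35% × 11% = 3.85%.
Total: 13.68% + 3.85% = 17.53%.

17.53%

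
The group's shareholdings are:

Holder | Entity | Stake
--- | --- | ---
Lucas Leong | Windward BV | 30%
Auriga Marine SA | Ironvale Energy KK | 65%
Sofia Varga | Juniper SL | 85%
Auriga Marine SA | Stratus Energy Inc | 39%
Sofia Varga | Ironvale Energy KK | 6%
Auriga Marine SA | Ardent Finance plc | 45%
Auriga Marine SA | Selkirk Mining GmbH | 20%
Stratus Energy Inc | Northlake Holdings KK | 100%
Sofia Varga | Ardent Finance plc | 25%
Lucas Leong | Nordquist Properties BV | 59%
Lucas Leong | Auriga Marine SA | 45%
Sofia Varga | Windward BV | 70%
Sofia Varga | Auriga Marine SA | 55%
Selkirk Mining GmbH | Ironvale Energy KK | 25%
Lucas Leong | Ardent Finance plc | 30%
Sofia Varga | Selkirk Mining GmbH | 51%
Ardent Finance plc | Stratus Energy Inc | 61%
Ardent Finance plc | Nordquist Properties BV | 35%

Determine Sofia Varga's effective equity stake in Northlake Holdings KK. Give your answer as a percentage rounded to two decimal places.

Sofia reaches Northlake along 3 paths.
Via Auriga → Ardent → Stratus: 55% × 45% × 61% × 100% = 15.0975%.
Via Ardent → Stratus: 25% × 61% × 100% = 15.25%.
Via Auriga → Stratus: 55% × 39% × 100% = 21.45%.
Total: 15.0975% + 15.25% + 21.45% = 51.7975%.
Rounded: 51.80%.

51.80%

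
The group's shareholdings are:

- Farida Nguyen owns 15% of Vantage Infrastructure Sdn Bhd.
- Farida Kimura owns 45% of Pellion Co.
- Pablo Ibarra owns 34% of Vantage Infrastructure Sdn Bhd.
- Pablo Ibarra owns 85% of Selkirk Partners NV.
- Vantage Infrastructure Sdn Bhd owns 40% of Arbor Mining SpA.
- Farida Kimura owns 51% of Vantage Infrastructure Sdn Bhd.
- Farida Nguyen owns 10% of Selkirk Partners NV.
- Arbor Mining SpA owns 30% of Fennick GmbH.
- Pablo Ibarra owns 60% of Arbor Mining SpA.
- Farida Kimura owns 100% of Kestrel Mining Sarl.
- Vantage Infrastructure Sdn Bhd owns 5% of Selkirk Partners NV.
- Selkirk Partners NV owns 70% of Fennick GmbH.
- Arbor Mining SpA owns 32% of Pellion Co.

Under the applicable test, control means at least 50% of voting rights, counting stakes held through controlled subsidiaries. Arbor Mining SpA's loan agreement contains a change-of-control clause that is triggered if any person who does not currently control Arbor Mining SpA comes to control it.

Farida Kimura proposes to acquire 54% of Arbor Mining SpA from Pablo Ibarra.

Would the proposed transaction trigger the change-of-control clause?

The purchase adds only to Farida Kimura's holdings (Pablo's stake shrinks), so Farida Kimura is the only person who could newly come to control Arbor.
Farida Kimura holds 100% of Kestrel, so Farida Kimura controls Kestrel.
Farida Kimura holds 51% of Vantage, so Farida Kimura controls Vantage.
In Arbor, Farida Kimura's side holds only 40%, not ≥ 50%.
So before the transaction, Farida Kimura does not control Arbor.
After the purchase, Farida Kimura holds 54% of Arbor directly, and Pablo's stake falls to 6%.
Vantage and Farida Kimura together hold 40% + 54% = 94% of Arbor, so Farida Kimura controls Arbor.
Farida Kimura did not control Arbor before and does after, so the clause is triggered.

Yes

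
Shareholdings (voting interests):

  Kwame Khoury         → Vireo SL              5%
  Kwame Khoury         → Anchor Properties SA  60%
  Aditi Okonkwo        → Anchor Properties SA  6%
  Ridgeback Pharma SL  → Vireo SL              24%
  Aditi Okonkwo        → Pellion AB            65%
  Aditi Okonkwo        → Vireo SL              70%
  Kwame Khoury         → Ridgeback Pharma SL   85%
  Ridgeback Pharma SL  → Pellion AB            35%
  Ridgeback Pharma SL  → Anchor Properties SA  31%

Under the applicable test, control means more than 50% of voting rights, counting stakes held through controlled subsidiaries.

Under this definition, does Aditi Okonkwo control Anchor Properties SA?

No

Aditi holds 70% of Vireo, so Aditi controls Vireo.
Aditi holds 65% of Pellion, so Aditi controls Pellion.
In Anchor, Aditi's side holds only 6%, not > 50%.
So Aditi does not control Anchor.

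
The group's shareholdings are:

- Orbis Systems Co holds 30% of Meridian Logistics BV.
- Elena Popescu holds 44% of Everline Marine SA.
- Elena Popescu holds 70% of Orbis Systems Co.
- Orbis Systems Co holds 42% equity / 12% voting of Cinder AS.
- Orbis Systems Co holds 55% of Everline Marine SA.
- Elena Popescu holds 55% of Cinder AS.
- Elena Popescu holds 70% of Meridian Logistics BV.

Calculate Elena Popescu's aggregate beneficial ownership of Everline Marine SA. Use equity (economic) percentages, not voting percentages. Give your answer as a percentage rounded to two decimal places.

82.50%

Elena reaches Everline along 2 paths.
Direct stake: 44% = 44%.
Via Orbis: 70% × 55% = 38.5%.
Total: 44% + 38.5% = 82.5%.
Rounded: 82.50%.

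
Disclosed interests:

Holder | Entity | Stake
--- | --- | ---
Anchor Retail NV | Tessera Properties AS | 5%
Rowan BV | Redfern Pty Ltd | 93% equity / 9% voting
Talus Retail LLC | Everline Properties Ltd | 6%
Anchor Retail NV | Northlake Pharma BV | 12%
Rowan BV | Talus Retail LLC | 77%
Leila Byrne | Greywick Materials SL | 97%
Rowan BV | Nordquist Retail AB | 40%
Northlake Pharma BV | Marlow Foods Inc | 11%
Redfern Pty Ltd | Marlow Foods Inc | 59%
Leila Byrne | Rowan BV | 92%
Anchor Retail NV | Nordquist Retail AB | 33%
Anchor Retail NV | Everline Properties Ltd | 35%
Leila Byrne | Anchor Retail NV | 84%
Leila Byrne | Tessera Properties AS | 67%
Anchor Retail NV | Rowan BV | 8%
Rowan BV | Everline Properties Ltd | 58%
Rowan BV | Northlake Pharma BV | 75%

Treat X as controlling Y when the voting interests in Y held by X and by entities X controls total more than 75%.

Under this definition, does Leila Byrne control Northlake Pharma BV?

Leila holds 84% of Anchor, so Leila controls Anchor.
Anchor and Leila together hold 8% + 92% = 100% of Rowan, so Leila controls Rowan.
Rowan and Anchor together hold 75% + 12% = 87% of Northlake, so Leila controls Northlake.

Yes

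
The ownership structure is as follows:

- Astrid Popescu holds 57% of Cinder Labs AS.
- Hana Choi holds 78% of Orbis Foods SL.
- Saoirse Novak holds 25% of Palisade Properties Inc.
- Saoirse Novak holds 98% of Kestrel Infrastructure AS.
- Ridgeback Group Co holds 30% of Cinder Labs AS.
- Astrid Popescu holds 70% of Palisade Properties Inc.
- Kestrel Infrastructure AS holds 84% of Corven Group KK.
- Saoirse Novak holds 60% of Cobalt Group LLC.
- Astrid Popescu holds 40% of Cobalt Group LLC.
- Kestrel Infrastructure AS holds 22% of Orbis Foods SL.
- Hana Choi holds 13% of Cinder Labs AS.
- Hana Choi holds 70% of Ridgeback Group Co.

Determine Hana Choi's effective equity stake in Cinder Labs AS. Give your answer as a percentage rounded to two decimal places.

Hana reaches Cinder along 2 paths.
Direct stake: 13% = 13%.
Via Ridgeback: 70% × 30% = 21%.
Total: 13% + 21% = 34%.
Rounded: 34.00%.

34.00%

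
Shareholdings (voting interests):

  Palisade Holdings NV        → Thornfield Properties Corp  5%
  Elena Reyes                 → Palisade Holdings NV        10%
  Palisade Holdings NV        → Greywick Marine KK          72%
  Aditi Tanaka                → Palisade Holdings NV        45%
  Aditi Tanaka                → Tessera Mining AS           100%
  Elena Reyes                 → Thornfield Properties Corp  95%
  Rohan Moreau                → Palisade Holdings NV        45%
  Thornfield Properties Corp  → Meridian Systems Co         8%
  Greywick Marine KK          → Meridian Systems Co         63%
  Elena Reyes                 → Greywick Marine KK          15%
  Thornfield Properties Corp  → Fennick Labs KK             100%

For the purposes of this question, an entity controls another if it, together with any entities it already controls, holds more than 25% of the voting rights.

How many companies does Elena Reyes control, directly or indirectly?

2

Elena holds 95% of Thornfield, so Elena controls Thornfield.
Thornfield holds 100% of Fennick, so Elena controls Fennick.
No other company's threshold is met.
Elena controls 2 companies.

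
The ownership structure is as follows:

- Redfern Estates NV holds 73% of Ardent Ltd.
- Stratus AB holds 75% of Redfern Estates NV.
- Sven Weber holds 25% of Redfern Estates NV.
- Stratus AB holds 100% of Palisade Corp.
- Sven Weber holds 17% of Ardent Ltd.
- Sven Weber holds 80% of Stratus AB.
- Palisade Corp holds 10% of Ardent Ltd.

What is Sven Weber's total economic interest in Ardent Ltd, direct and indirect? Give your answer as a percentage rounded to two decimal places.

87.05%

Sven reaches Ardent along 4 paths.
Via Stratus → Palisade: 80% × 100% × 10% = 8%.
Direct stake: 17% = 17%.
Via Stratus → Redfern: 80% × 75% × 73% = 43.8%.
Via Redfern: 25% × 73% = 18.25%.
Total: 8% + 17% + 43.8% + 18.25% = 87.05%.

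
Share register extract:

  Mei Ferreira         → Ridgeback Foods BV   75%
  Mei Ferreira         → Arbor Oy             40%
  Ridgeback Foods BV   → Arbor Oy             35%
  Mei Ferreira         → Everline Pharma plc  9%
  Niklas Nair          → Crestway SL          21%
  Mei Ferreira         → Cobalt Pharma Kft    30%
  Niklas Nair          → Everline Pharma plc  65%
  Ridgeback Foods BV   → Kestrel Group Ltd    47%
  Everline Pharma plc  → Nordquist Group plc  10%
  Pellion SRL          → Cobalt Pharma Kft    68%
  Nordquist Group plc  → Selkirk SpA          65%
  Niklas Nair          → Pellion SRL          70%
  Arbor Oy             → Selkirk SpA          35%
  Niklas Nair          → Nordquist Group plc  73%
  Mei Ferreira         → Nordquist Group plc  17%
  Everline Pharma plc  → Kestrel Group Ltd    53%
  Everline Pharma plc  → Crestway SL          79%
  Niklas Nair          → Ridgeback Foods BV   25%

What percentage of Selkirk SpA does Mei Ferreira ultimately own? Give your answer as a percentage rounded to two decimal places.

34.82%

Mei reaches Selkirk along 4 paths.
Via Nordquist: 17% × 65% = 11.05%.
Via Everline → Nordquist: 9% × 10% × 65% = 0.585%.
Via Arbor: 40% × 35% = 14%.
Via Ridgeback → Arbor: 75% × 35% × 35% = 9.1875%.
Total: 11.05% + 0.585% + 14% + 9.1875% = 34.8225%.
Rounded: 34.82%.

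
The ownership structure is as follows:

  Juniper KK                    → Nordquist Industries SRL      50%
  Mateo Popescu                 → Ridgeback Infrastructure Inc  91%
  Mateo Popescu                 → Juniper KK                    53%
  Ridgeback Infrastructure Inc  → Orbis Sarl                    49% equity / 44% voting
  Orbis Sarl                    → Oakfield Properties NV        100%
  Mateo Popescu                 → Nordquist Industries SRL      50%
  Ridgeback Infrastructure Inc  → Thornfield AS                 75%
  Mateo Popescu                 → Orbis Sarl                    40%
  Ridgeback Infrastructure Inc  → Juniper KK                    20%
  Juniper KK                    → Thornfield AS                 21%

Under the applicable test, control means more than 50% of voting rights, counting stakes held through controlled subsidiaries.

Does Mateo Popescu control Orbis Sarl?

Yes

Mateo holds 91% of Ridgeback, so Mateo controls Ridgeback.
Mateo and Ridgeback together hold 40% + 44% = 84% of Orbis, so Mateo controls Orbis.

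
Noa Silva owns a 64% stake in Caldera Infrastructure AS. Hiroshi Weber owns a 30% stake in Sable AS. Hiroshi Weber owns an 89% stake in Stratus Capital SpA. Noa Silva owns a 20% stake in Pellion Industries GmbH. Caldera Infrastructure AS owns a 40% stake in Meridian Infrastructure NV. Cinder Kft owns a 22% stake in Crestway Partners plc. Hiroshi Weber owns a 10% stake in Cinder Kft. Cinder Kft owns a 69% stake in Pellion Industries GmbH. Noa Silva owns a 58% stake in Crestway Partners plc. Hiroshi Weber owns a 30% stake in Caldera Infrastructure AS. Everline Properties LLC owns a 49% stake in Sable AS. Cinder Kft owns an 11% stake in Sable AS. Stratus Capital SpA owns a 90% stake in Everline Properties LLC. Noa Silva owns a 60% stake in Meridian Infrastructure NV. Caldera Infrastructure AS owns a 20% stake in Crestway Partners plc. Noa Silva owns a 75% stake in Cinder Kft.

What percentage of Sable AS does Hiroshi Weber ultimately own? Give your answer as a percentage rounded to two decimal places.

70.35%

Hiroshi reaches Sable along 3 paths.
Direct stake: 30% = 30%.
Via Stratus → Everline: 89% × 90% × 49% = 39.249%.
Via Cinder: 10% × 11% = 1.1%.
Total: 30% + 39.249% + 1.1% = 70.349%.
Rounded: 70.35%.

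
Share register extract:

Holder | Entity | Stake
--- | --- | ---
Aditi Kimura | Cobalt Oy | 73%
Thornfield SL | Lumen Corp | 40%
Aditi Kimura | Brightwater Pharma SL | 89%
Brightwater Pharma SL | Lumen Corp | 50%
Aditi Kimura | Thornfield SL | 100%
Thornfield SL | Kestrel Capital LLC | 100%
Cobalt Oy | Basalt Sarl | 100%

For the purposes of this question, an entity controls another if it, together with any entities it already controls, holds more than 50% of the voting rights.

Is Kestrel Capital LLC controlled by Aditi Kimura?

Aditi holds 100% of Thornfield, so Aditi controls Thornfield.
Thornfield holds 100% of Kestrel, so Aditi controls Kestrel.

Yes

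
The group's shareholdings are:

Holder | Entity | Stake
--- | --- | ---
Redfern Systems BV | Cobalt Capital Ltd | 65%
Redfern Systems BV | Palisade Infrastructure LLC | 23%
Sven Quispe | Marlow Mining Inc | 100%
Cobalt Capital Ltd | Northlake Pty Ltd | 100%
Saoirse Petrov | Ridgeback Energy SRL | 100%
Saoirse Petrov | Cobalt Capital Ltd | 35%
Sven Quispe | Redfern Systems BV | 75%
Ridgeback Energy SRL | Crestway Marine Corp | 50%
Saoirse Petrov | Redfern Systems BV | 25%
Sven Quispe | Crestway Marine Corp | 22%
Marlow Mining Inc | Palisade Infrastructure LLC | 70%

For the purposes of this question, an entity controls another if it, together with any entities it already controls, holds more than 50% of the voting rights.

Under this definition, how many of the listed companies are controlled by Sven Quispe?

5

Sven holds 100% of Marlow, so Sven controls Marlow.
Sven holds 75% of Redfern, so Sven controls Redfern.
Redfern holds 65% of Cobalt, so Sven controls Cobalt.
Marlow and Redfern together hold 70% + 23% = 93% of Palisade, so Sven controls Palisade.
Cobalt holds 100% of Northlake, so Sven controls Northlake.
No other company's threshold is met.
Sven controls 5 companies.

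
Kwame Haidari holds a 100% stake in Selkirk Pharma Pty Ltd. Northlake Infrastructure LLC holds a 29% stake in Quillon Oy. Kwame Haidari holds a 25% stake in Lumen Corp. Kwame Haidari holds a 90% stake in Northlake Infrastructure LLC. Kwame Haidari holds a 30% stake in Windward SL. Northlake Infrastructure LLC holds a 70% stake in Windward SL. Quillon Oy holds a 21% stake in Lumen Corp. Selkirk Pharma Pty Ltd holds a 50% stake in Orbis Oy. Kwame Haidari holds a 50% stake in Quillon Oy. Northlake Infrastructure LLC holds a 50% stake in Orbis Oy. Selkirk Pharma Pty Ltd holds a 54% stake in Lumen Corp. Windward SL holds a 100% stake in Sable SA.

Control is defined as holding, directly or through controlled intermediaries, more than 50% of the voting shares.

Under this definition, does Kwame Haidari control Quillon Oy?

Kwame holds 90% of Northlake, so Kwame controls Northlake.
Kwame and Northlake together hold 50% + 29% = 79% of Quillon, so Kwame controls Quillon.

Yes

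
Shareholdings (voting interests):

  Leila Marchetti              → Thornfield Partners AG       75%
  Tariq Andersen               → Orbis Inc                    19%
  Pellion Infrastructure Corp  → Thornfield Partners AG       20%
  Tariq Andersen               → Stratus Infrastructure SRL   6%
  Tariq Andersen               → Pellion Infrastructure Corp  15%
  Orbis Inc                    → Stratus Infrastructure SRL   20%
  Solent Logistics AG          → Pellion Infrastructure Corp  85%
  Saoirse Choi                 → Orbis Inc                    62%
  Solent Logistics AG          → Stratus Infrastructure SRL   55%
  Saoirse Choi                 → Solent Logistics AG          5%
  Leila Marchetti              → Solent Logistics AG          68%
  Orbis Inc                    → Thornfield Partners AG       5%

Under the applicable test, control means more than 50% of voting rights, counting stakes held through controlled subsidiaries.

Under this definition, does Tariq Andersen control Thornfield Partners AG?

No

Tariq's largest direct stake is 19% in Orbis, which does not meet the threshold, so Tariq controls no company.
Neither Tariq nor any entity Tariq controls holds any voting interest in Thornfield.
So Tariq does not control Thornfield.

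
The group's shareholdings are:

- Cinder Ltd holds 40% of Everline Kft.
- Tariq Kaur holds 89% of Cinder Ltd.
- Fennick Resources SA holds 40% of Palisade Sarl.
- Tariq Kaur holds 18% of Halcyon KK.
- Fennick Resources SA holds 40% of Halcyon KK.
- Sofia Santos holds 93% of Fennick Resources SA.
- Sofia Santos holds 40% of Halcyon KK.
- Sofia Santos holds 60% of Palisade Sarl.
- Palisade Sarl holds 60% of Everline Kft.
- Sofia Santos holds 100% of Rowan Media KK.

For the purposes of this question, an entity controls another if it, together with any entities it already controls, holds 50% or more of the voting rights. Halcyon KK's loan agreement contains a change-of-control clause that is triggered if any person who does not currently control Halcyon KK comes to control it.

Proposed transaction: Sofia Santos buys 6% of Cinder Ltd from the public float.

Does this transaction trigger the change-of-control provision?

The purchase changes only Sofia's holdings, so Sofia is the only person who could newly come to control Halcyon.
Sofia holds 93% of Fennick, so Sofia controls Fennick.
Sofia and Fennick together hold 40% + 40% = 80% of Halcyon, so Sofia controls Halcyon.
So Sofia already controls Halcyon before the transaction.
After the purchase, Sofia holds 6% of Cinder directly.
Sofia controlled Halcyon already, so this is not a new person acquiring control; every other person's position is unchanged or reduced.
No new person acquires control, so the clause is not triggered.

No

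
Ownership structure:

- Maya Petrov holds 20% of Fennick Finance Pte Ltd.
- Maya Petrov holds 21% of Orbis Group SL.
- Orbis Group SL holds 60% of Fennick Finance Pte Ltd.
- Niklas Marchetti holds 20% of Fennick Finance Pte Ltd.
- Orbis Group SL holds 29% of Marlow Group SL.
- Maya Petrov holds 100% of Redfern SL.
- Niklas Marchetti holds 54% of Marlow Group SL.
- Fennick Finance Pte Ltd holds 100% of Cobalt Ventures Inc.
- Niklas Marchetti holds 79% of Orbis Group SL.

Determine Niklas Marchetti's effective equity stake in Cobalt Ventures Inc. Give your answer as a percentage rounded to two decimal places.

67.40%

Niklas reaches Cobalt along 2 paths.
Via Fennick: 20% × 100% = 20%.
Via Orbis → Fennick: 79% × 60% × 100% = 47.4%.
Total: 20% + 47.4% = 67.4%.
Rounded: 67.40%.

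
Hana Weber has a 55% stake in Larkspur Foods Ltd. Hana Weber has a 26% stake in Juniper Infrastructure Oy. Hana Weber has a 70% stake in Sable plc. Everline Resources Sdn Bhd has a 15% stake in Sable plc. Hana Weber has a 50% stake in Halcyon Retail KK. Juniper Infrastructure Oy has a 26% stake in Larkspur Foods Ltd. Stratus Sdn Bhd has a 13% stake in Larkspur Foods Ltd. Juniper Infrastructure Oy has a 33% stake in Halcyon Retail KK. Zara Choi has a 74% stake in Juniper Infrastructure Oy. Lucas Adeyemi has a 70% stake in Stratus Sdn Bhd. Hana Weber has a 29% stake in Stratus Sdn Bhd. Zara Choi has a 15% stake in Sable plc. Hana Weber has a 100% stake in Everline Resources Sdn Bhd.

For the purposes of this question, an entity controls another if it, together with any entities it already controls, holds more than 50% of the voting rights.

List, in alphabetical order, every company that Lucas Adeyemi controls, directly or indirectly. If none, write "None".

Lucas holds 70% of Stratus, so Lucas controls Stratus.
No other company's threshold is met.

Stratus Sdn Bhd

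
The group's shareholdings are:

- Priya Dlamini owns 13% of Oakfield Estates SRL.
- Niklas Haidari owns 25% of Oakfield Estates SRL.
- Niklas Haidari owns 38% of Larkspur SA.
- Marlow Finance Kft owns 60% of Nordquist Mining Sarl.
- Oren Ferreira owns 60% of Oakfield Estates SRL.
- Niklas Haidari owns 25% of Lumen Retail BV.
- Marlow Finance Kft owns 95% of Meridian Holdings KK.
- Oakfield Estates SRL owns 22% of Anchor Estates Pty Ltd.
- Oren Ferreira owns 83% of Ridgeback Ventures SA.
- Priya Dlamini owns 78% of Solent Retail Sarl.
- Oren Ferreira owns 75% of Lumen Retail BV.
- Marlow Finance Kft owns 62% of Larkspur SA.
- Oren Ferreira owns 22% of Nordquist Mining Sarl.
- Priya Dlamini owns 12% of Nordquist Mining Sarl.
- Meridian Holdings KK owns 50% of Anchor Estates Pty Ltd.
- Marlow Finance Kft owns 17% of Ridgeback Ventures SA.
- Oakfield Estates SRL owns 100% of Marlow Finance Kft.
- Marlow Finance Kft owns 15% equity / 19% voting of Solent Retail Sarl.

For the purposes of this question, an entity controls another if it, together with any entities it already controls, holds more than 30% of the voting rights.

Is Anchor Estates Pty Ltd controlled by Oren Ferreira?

Oren holds 60% of Oakfield, so Oren controls Oakfield.
Oakfield holds 100% of Marlow, so Oren controls Marlow.
Marlow holds 95% of Meridian, so Oren controls Meridian.
Meridian and Oakfield together hold 50% + 22% = 72% of Anchor, so Oren controls Anchor.

Yes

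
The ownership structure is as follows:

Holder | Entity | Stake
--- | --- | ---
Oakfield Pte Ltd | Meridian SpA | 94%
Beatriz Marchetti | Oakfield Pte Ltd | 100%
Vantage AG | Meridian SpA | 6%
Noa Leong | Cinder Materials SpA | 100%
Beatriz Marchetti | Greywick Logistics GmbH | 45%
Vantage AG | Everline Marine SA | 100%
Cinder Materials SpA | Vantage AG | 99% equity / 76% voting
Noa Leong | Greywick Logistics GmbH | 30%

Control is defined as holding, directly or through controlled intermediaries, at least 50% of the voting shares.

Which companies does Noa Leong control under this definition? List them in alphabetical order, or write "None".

Cinder Materials SpA, Everline Marine SA, Vantage AG

Noa holds 100% of Cinder, so Noa controls Cinder.
Cinder holds 76% of Vantage, so Noa controls Vantage.
Vantage holds 100% of Everline, so Noa controls Everline.
No other company's threshold is met.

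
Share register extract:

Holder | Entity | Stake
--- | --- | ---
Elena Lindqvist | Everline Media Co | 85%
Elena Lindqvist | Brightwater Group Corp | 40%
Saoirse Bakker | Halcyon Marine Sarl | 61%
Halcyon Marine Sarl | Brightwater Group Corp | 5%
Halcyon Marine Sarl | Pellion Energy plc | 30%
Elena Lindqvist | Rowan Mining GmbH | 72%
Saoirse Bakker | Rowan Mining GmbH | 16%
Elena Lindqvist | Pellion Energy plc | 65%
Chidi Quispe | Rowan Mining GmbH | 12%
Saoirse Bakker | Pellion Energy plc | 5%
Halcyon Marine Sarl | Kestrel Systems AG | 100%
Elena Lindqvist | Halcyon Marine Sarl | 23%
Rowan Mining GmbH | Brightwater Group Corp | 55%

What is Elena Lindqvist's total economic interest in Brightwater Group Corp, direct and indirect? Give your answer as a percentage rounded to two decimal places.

Elena reaches Brightwater along 3 paths.
Direct stake: 40% = 40%.
Via Rowan: 72% × 55% = 39.6%.
Via Halcyon: 23% × 5% = 1.15%.
Total: 40% + 39.6% + 1.15% = 80.75%.

80.75%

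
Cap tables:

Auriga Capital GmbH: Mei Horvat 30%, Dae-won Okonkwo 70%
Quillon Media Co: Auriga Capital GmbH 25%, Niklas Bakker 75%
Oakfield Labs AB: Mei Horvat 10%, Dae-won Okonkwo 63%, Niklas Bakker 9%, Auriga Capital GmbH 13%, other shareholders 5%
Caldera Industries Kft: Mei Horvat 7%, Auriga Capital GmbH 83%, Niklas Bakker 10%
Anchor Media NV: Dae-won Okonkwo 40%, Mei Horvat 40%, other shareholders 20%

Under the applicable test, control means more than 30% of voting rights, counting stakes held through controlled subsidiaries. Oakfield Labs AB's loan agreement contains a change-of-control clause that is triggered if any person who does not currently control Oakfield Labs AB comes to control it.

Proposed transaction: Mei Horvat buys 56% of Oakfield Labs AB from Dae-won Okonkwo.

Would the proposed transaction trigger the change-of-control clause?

Yes

The purchase adds only to Mei's holdings (Dae-won's stake shrinks), so Mei is the only person who could newly come to control Oakfield.
Mei holds 40% of Anchor, so Mei controls Anchor.
In Oakfield, Mei's side holds only 10%, not > 30%.
So before the transaction, Mei does not control Oakfield.
After the purchase, Mei's direct stake in Oakfield rises to 10% + 56% = 66%, and Dae-won's stake falls to 7%.
Mei holds 66% of Oakfield, so Mei controls Oakfield.
Mei did not control Oakfield before and does after, so the clause is triggered.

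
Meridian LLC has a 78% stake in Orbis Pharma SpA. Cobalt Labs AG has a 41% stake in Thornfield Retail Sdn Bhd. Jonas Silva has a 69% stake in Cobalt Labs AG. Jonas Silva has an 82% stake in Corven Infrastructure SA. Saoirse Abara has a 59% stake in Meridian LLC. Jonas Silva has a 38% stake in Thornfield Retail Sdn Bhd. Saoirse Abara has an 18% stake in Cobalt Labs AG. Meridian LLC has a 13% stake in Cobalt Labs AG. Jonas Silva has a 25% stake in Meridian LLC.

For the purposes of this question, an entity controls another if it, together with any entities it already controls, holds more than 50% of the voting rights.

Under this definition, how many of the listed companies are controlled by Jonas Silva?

Jonas holds 69% of Cobalt, so Jonas controls Cobalt.
Jonas holds 82% of Corven, so Jonas controls Corven.
Cobalt and Jonas together hold 41% + 38% = 79% of Thornfield, so Jonas controls Thornfield.
No other company's threshold is met.
Jonas controls 3 companies.

3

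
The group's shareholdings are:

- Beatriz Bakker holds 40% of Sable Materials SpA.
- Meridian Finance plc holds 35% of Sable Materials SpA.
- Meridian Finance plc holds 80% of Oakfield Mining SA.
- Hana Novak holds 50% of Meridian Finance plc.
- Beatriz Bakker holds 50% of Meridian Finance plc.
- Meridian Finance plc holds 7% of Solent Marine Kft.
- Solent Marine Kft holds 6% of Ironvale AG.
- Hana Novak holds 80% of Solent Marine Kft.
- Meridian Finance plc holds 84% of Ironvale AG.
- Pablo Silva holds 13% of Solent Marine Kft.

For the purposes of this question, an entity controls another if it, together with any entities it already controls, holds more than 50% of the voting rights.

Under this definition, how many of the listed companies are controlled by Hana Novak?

Hana holds 80% of Solent, so Hana controls Solent.
No other company's threshold is met.
Hana controls 1 company.

1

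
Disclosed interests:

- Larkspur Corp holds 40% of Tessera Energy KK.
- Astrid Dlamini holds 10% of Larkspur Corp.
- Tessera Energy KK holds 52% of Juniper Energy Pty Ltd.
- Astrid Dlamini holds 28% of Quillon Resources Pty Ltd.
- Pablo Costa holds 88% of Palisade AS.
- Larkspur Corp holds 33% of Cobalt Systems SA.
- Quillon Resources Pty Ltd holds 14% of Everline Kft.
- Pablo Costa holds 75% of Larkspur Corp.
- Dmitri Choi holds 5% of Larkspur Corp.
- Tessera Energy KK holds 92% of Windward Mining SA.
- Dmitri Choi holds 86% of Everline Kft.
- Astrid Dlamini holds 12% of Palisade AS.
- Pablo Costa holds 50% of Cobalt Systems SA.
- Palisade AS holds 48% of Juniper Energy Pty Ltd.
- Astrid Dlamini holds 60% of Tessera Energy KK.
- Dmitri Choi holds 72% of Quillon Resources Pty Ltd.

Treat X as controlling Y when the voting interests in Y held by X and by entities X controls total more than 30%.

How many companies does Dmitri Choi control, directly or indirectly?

Dmitri holds 72% of Quillon, so Dmitri controls Quillon.
Quillon and Dmitri together hold 14% + 86% = 100% of Everline, so Dmitri controls Everline.
No other company's threshold is met.
Dmitri controls 2 companies.

2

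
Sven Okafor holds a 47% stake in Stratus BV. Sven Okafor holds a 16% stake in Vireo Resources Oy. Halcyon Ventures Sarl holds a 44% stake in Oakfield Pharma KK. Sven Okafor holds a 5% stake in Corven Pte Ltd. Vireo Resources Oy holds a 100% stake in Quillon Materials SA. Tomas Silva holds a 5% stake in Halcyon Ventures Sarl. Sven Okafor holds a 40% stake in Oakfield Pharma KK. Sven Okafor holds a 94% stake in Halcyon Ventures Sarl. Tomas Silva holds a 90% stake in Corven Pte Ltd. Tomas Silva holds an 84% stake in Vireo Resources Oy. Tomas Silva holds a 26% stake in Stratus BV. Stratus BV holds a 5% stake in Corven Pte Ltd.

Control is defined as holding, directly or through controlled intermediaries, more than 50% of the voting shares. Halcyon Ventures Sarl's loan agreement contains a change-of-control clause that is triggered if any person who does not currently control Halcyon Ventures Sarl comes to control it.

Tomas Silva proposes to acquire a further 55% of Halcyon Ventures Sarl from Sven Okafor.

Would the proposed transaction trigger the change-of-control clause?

The purchase adds only to Tomas's holdings (Sven's stake shrinks), so Tomas is the only person who could newly come to control Halcyon.
Tomas holds 90% of Corven, so Tomas controls Corven.
Tomas holds 84% of Vireo, so Tomas controls Vireo.
Vireo holds 100% of Quillon, so Tomas controls Quillon.
In Halcyon, Tomas's side holds only 5%, not > 50%.
So before the transaction, Tomas does not control Halcyon.
After the purchase, Tomas's direct stake in Halcyon rises to 5% + 55% = 60%, and Sven's stake falls to 39%.
Tomas holds 60% of Halcyon, so Tomas controls Halcyon.
Tomas did not control Halcyon before and does after, so the clause is triggered.

Yes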